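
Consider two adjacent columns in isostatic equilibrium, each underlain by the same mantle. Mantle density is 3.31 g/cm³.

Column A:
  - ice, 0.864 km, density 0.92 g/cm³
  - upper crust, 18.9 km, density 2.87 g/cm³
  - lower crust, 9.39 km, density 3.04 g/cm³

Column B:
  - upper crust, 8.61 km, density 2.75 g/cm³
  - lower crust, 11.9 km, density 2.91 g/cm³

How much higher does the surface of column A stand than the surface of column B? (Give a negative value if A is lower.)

1.01 km

For any compensation level in the mantle, the mantle terms cancel and isostasy reduces to e = (Σt_A − Σt_B) − (Σ(ρt)_A − Σ(ρt)_B) / ρ_m.
Σt_A = 29.154 km; Σt_B = 20.51 km; Σ(ρt)_A = 83.58348; Σ(ρt)_B = 58.3065 (in km·g/cm³).
e = (29.154 − 20.51) − (83.58348 − 58.3065) / 3.31 = 1.01 km.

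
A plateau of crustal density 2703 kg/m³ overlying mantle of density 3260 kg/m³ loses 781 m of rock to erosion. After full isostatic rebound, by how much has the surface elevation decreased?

133 m

Rebound u = e ρ_c/ρ_m = 781 m × 2703/3260 = 647.6 m.
Net surface drop = e − u = 781 m − 647.6 m = e (ρ_m − ρ_c)/ρ_m = 133 m.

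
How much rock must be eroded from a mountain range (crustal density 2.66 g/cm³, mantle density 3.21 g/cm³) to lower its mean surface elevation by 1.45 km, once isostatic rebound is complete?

8.46 km

Net drop Δ = e − u = e − e ρ_c/ρ_m = e (ρ_m − ρ_c)/ρ_m.
e = Δ ρ_m/(ρ_m − ρ_c) = 1.45 km × 3.21/0.55 = 8.46 km.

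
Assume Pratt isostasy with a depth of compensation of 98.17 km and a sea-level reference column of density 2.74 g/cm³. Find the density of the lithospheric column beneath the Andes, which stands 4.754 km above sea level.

2.61 g/cm³

Pratt balance: ρ_ref D = ρ (D + h).
ρ = ρ_ref D/(D + h) = 2.74 × 98.17 km/(98.17 km + 4.754 km) = 2.61 g/cm³.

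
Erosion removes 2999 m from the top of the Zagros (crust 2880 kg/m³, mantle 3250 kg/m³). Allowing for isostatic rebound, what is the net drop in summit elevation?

341 m

Rebound u = e ρ_c/ρ_m = 2999 m × 2880/3250 = 2658 m.
Net surface drop = e − u = 2999 m − 2658 m = e (ρ_m − ρ_c)/ρ_m = 341 m.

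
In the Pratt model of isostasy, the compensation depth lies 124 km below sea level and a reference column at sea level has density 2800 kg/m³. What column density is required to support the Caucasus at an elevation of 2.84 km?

2740 kg/m³

Pratt balance: ρ_ref D = ρ (D + h).
ρ = ρ_ref D/(D + h) = 2800 × 124 km/(124 km + 2.84 km) = 2740 kg/m³.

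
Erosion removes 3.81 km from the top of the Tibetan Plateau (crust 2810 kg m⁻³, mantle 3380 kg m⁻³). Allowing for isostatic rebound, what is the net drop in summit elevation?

Rebound u = e ρ_c/ρ_m = 3.81 km × 2810/3380 = 3.167 km.
Net surface drop = e − u = 3.81 km − 3.167 km = e (ρ_m − ρ_c)/ρ_m = 0.643 km.

0.643 km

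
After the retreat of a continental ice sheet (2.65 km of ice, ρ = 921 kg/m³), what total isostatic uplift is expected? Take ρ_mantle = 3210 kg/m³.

0.76 km

Removing the load lets mantle flow back in; uplift u satisfies ρ_ice t = ρ_m u.
u = t ρ_ice/ρ_m = 2.65 km × 921/3210 = 0.76 km.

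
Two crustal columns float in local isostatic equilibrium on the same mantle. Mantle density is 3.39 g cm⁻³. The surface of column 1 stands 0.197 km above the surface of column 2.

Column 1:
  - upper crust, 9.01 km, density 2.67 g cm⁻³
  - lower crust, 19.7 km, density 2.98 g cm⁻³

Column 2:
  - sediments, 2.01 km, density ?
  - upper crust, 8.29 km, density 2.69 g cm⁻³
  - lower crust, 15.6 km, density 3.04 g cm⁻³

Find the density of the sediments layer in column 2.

2.08 g cm⁻³

Take the compensation level at the base of the deeper column (depth z_c below the surface of column 1) and equate Σ ρ_i t_i down to z_c; mantle fills any gap and the z_c terms cancel.
Column 1: 9.01×2.67 + 19.7×2.98 + (z_c − 28.71)×3.39
Column 2: 0.197×0 + 2.01×ρ + 8.29×2.69 + 15.6×3.04 + (z_c − 0.197 − 25.9)×3.39
The z_c×3.39 term appears on both sides and cancels. Collect the known terms of each column as K = Σ(ρt)_known − 3.39 × (depth of known layers): K_1 = 82.7627 − 3.39×28.71 = −14.5642; K_2 = 69.7241 − 3.39×(0.197 + 25.9) = −18.74473.
Balance: K_1 = K_2 + 2.01×ρ, so ρ = (K_1 − K_2)/2.01 = 4.18053/2.01 = 2.08 g cm⁻³.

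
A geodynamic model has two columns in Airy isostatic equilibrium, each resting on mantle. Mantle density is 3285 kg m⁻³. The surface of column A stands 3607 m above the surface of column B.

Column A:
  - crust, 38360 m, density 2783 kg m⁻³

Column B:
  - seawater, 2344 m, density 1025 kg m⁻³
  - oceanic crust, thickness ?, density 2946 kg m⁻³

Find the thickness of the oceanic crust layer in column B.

6230 m

Take the compensation level at the base of the deeper column (depth z_c below the surface of column A) and equate Σ ρ_i t_i down to z_c; mantle fills any gap and the z_c terms cancel.
Column A: 38360×2783 + (z_c − 38360)×3285
Column B: 3607×0 + 2344×1025 + x×2946 + (z_c − 3607 − 2344 − x)×3285
The z_c×3285 term appears on both sides and cancels. Collect the known terms of each column as K = Σ(ρt)_known − 3285 × (depth of known layers): K_A = 106755880 − 3285×38360 = −19256720; K_B = 2402600 − 3285×(3607 + 2344) = −17146435.
Balance: K_A = K_B − x×(3285 − 2946), so x = (K_B − K_A)/(3285 − 2946) = 2110280/339 = 6230 m.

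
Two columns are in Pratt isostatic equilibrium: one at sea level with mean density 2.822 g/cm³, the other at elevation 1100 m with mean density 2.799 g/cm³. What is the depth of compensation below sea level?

134000 m

ρ_ref D = ρ (D + h) → D (ρ_ref − ρ) = ρ h.
D = ρ h/(ρ_ref − ρ) = 2.799 × 1100 m/(2.822 − 2.799) = 134000 m.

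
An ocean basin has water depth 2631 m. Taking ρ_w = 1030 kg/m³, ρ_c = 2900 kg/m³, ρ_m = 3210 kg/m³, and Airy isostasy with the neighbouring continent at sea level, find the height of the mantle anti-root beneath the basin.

15900 m

Isostatic balance requires: replacing crust with seawater at the top is compensated by replacing crust with mantle at the base: d (ρ_c − ρ_w) = a (ρ_m − ρ_c).
a = d (ρ_c − ρ_w)/(ρ_m − ρ_c) = 2631 m × 1870/310 = 15900 m.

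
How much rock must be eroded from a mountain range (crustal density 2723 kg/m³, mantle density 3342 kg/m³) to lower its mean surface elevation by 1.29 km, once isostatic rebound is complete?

Net drop Δ = e − u = e − e ρ_c/ρ_m = e (ρ_m − ρ_c)/ρ_m.
e = Δ ρ_m/(ρ_m − ρ_c) = 1.29 km × 3342/619 = 6.96 km.

6.96 km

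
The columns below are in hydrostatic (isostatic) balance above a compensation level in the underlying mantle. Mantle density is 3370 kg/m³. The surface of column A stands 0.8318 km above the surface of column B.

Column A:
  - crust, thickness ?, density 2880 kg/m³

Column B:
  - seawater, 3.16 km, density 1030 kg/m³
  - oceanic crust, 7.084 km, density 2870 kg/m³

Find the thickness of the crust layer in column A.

Take the compensation level at the base of the deeper column (depth z_c below the surface of column A) and equate Σ ρ_i t_i down to z_c; mantle fills any gap and the z_c terms cancel.
Column A: x×2880 + (z_c − 0 − x)×3370
Column B: 0.8318×0 + 3.16×1030 + 7.084×2870 + (z_c − 0.8318 − 10.244)×3370
The z_c×3370 term appears on both sides and cancels. Collect the known terms of each column as K = Σ(ρt)_known − 3370 × (depth of known layers): K_A = 0 − 3370×0 = 0; K_B = 23585.88 − 3370×(0.8318 + 10.244) = −13739.566.
Balance: K_A − x×(3370 − 2880) = K_B, so x = (K_A − K_B)/(3370 − 2880) = 13739.6/490 = 28 km.

28 km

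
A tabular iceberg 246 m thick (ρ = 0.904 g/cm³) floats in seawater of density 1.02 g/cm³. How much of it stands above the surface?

Floating equilibrium: submerged depth d = t ρ_obj/ρ_fluid = 246 m × 0.904/1.02 = 218 m.
Freeboard = t − d = 246 m − 218 m = 28 m.

28 m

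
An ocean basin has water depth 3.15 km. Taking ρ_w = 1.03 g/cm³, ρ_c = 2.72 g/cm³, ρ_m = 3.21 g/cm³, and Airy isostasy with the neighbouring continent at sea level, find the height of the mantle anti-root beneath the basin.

For local isostatic compensation: replacing crust with seawater at the top is compensated by replacing crust with mantle at the base: d (ρ_c − ρ_w) = a (ρ_m − ρ_c).
a = d (ρ_c − ρ_w)/(ρ_m − ρ_c) = 3.15 km × 1.69/0.49 = 10.9 km.

10.9 km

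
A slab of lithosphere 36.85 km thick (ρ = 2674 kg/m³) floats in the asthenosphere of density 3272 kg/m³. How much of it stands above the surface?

Floating equilibrium: submerged depth d = t ρ_obj/ρ_fluid = 36.85 km × 2674/3272 = 30.12 km.
Freeboard = t − d = 36.85 km − 30.12 km = 6.73 km.

6.73 km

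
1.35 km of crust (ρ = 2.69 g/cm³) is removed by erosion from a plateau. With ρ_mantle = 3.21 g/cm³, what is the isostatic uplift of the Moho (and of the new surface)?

Unloading: uplift u = e ρ_c/ρ_m = 1.35 km × 2.69/3.21 = 1.13 km.

1.13 km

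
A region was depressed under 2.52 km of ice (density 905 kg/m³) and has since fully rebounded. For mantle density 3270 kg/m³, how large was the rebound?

0.697 km

Removing the load lets mantle flow back in; uplift u satisfies ρ_ice t = ρ_m u.
u = t ρ_ice/ρ_m = 2.52 km × 905/3270 = 0.697 km.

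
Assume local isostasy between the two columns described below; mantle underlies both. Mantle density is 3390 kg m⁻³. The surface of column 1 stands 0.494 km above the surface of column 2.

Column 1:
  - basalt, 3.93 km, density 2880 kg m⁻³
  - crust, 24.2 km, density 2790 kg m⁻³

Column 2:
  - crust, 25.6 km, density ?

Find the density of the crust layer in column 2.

Take the compensation level at the base of the deeper column (depth z_c below the surface of column 1) and equate Σ ρ_i t_i down to z_c; mantle fills any gap and the z_c terms cancel.
Column 1: 3.93×2880 + 24.2×2790 + (z_c − 28.13)×3390
Column 2: 0.494×0 + 25.6×ρ + (z_c − 0.494 − 25.6)×3390
The z_c×3390 term appears on both sides and cancels. Collect the known terms of each column as K = Σ(ρt)_known − 3390 × (depth of known layers): K_1 = 78836.4 − 3390×28.13 = −16524.3; K_2 = 0 − 3390×(0.494 + 25.6) = −88458.66.
Balance: K_1 = K_2 + 25.6×ρ, so ρ = (K_1 − K_2)/25.6 = 71934.4/25.6 = 2810 kg m⁻³.

2810 kg m⁻³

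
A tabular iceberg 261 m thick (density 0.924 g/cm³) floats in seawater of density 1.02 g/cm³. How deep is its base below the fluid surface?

Draft d = t ρ_obj/ρ_fluid = 261 m × 0.924/1.02 = 236 m.

236 m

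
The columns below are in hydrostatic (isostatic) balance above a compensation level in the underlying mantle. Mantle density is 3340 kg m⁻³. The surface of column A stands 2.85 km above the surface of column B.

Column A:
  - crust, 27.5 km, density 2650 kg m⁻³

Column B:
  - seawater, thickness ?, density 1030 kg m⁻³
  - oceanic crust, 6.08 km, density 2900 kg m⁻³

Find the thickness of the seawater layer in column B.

2.94 km

Take the compensation level at the base of the deeper column (depth z_c below the surface of column A) and equate Σ ρ_i t_i down to z_c; mantle fills any gap and the z_c terms cancel.
Column A: 27.5×2650 + (z_c − 27.5)×3340
Column B: 2.85×0 + x×1030 + 6.08×2900 + (z_c − 2.85 − 6.08 − x)×3340
The z_c×3340 term appears on both sides and cancels. Collect the known terms of each column as K = Σ(ρt)_known − 3340 × (depth of known layers): K_A = 72875 − 3340×27.5 = −18975; K_B = 17632 − 3340×(2.85 + 6.08) = −12194.2.
Balance: K_A = K_B − x×(3340 − 1030), so x = (K_B − K_A)/(3340 − 1030) = 6780.8/2310 = 2.94 km.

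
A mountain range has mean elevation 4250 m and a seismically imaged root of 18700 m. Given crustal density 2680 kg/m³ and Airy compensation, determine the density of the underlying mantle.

3290 kg/m³

Airy balance: ρ_c h = (ρ_m − ρ_c) r → ρ_m = ρ_c (1 + h/r).
ρ_m = 2680 × (1 + 4250 m/18700 m) = 3290 kg/m³.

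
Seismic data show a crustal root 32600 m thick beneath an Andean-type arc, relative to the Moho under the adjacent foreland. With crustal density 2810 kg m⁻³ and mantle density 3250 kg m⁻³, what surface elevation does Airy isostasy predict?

Balancing pressure at the compensation depth: ρ_c h = (ρ_m − ρ_c) r.
h = r (ρ_m − ρ_c) / ρ_c = 32600 m × (3250 − 2810) / 2810 = 5100 m.

5100 m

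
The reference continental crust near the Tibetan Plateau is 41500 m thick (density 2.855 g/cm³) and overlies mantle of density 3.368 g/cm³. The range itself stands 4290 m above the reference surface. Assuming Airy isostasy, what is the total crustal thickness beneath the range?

Root depth r = h ρ_c / (ρ_m − ρ_c) = 4290 m × 2.855 / 0.513 = 23880 m.
Total thickness = T + h + r = 41500 m + 4290 m + 23880 m = 69700 m.

69700 m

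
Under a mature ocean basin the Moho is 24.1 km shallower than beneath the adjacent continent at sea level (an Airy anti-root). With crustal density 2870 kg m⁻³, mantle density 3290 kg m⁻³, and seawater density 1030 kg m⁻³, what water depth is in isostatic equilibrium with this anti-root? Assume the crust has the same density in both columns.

Replacing a thickness d of crust by seawater at the top must be balanced by replacing crust with mantle at the base: d (ρ_c − ρ_w) = a (ρ_m − ρ_c).
d = a (ρ_m − ρ_c)/(ρ_c − ρ_w) = 24.1 km × 420/1840 = 5.5 km.

5.5 km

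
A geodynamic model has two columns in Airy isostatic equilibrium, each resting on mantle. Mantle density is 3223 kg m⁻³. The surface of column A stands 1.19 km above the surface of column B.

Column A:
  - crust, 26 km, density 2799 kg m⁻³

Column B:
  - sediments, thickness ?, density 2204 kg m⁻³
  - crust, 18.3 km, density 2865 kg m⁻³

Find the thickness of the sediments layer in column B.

Take the compensation level at the base of the deeper column (depth z_c below the surface of column A) and equate Σ ρ_i t_i down to z_c; mantle fills any gap and the z_c terms cancel.
Column A: 26×2799 + (z_c − 26)×3223
Column B: 1.19×0 + x×2204 + 18.3×2865 + (z_c − 1.19 − 18.3 − x)×3223
The z_c×3223 term appears on both sides and cancels. Collect the known terms of each column as K = Σ(ρt)_known − 3223 × (depth of known layers): K_A = 72774 − 3223×26 = −11024; K_B = 52429.5 − 3223×(1.19 + 18.3) = −10386.77.
Balance: K_A = K_B − x×(3223 − 2204), so x = (K_B − K_A)/(3223 − 2204) = 637.23/1019 = 0.625 km.

0.625 km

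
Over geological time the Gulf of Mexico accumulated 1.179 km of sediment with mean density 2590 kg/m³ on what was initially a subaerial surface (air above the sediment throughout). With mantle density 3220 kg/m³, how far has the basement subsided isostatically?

Subaerial load: s = t ρ_sed / ρ_m = 1.179 km × 2590/3220 = 0.948 km.

0.948 km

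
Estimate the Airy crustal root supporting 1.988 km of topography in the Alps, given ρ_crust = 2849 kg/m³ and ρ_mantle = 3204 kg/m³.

Equating mass per unit area of the two columns: the weight of the topography is balanced by the buoyancy of the root, ρ_c h = (ρ_m − ρ_c) r.
r = h · ρ_c / (ρ_m − ρ_c) = 1.988 km × 2849 / (3204 − 2849) = 16 km.

16 km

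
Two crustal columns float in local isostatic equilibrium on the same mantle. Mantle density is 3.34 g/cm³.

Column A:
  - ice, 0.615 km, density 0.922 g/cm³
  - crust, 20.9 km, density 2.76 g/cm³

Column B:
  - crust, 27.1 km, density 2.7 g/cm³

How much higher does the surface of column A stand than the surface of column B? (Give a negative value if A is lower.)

−1.12 km

For any compensation level in the mantle, the mantle terms cancel and isostasy reduces to e = (Σt_A − Σt_B) − (Σ(ρt)_A − Σ(ρt)_B) / ρ_m.
Σt_A = 21.515 km; Σt_B = 27.1 km; Σ(ρt)_A = 58.25103; Σ(ρt)_B = 73.17 (in km·g/cm³).
e = (21.515 − 27.1) − (58.25103 − 73.17) / 3.34 = −1.12 km.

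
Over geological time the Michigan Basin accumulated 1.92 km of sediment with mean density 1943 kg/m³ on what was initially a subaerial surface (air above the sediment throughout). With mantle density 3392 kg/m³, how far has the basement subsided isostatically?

1.1 km

Subaerial load: s = t ρ_sed / ρ_m = 1.92 km × 1943/3392 = 1.1 km.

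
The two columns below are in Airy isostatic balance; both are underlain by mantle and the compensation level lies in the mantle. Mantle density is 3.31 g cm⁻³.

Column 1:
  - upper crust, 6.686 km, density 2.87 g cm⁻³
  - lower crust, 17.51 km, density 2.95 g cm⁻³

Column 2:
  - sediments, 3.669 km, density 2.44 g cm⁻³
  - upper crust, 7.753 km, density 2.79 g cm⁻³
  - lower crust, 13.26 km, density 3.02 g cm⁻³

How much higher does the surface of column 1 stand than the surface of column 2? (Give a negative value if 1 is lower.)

For any compensation level in the mantle, the mantle terms cancel and isostasy reduces to e = (Σt_1 − Σt_2) − (Σ(ρt)_1 − Σ(ρt)_2) / ρ_m.
Σt_1 = 24.196 km; Σt_2 = 24.682 km; Σ(ρt)_1 = 70.84332; Σ(ρt)_2 = 70.62843 (in km·g cm⁻³).
e = (24.196 − 24.682) − (70.84332 − 70.62843) / 3.31 = −0.551 km.

−0.551 km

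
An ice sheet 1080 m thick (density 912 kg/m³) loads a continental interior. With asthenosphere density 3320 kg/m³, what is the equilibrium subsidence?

In Airy isostatic equilibrium: the ice load ρ_ice t is balanced by mantle displaced below, ρ_m s.
s = t ρ_ice / ρ_m = 1080 m × 912/3320 = 297 m.

297 m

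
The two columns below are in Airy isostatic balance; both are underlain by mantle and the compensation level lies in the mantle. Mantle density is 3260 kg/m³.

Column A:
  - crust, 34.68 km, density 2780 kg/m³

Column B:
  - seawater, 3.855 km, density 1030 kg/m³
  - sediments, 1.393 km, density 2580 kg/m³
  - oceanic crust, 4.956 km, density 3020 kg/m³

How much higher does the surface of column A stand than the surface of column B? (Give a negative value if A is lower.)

For any compensation level in the mantle, the mantle terms cancel and isostasy reduces to e = (Σt_A − Σt_B) − (Σ(ρt)_A − Σ(ρt)_B) / ρ_m.
Σt_A = 34.68 km; Σt_B = 10.204 km; Σ(ρt)_A = 96410.4; Σ(ρt)_B = 22531.71 (in km·kg/m³).
e = (34.68 − 10.204) − (96410.4 − 22531.71) / 3260 = 1.81 km.

1.81 km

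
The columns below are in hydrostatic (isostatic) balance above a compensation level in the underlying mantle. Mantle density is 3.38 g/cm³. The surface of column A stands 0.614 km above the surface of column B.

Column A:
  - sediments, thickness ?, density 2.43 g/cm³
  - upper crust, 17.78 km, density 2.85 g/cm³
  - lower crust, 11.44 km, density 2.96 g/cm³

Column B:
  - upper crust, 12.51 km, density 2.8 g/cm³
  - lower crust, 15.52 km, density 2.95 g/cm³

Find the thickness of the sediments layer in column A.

1.87 km

Take the compensation level at the base of the deeper column (depth z_c below the surface of column A) and equate Σ ρ_i t_i down to z_c; mantle fills any gap and the z_c terms cancel.
Column A: x×2.43 + 17.78×2.85 + 11.44×2.96 + (z_c − 29.22 − x)×3.38
Column B: 0.614×0 + 12.51×2.8 + 15.52×2.95 + (z_c − 0.614 − 28.03)×3.38
The z_c×3.38 term appears on both sides and cancels. Collect the known terms of each column as K = Σ(ρt)_known − 3.38 × (depth of known layers): K_A = 84.5354 − 3.38×29.22 = −14.2282; K_B = 80.812 − 3.38×(0.614 + 28.03) = −16.00472.
Balance: K_A − x×(3.38 − 2.43) = K_B, so x = (K_A − K_B)/(3.38 − 2.43) = 1.77652/0.95 = 1.87 km.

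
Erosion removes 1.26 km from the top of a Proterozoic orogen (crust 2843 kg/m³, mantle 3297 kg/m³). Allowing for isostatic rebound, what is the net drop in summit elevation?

Rebound u = e ρ_c/ρ_m = 1.26 km × 2843/3297 = 1.086 km.
Net surface drop = e − u = 1.26 km − 1.086 km = e (ρ_m − ρ_c)/ρ_m = 0.174 km.

0.174 km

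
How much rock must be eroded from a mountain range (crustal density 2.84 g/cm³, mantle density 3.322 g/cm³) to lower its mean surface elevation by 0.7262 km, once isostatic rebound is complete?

5.01 km

Net drop Δ = e − u = e − e ρ_c/ρ_m = e (ρ_m − ρ_c)/ρ_m.
e = Δ ρ_m/(ρ_m − ρ_c) = 0.7262 km × 3.322/0.482 = 5.01 km.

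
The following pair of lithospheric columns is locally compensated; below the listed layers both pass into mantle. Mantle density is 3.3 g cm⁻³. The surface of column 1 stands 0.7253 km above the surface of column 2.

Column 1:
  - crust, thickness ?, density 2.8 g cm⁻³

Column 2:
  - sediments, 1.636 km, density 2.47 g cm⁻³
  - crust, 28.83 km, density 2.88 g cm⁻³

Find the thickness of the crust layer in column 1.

31.7 km

Take the compensation level at the base of the deeper column (depth z_c below the surface of column 1) and equate Σ ρ_i t_i down to z_c; mantle fills any gap and the z_c terms cancel.
Column 1: x×2.8 + (z_c − 0 − x)×3.3
Column 2: 0.7253×0 + 1.636×2.47 + 28.83×2.88 + (z_c − 0.7253 − 30.466)×3.3
The z_c×3.3 term appears on both sides and cancels. Collect the known terms of each column as K = Σ(ρt)_known − 3.3 × (depth of known layers): K_1 = 0 − 3.3×0 = 0; K_2 = 87.07132 − 3.3×(0.7253 + 30.466) = −15.85997.
Balance: K_1 − x×(3.3 − 2.8) = K_2, so x = (K_1 − K_2)/(3.3 − 2.8) = 15.86/0.5 = 31.7 km.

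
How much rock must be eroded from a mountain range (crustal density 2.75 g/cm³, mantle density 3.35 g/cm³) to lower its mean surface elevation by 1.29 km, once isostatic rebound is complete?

Net drop Δ = e − u = e − e ρ_c/ρ_m = e (ρ_m − ρ_c)/ρ_m.
e = Δ ρ_m/(ρ_m − ρ_c) = 1.29 km × 3.35/0.6 = 7.2 km.

7.2 km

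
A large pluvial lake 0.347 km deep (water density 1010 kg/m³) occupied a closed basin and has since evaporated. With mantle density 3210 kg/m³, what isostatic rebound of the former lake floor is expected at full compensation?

u = d ρ_w/ρ_m = 0.347 km × 1010/3210 = 0.109 km.

0.109 km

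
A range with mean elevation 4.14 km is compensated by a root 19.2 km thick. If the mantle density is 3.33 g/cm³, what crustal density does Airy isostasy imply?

ρ_c h = (ρ_m − ρ_c) r → ρ_c (h + r) = ρ_m r → ρ_c = ρ_m r / (h + r).
ρ_c = 3.33 × 19.2 km / (4.14 km + 19.2 km) = 2.74 g/cm³.

2.74 g/cm³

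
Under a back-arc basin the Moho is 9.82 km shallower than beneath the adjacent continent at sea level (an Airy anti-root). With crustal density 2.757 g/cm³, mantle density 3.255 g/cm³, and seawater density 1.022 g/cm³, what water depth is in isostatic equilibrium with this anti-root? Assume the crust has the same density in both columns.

2.82 km

Replacing a thickness d of crust by seawater at the top must be balanced by replacing crust with mantle at the base: d (ρ_c − ρ_w) = a (ρ_m − ρ_c).
d = a (ρ_m − ρ_c)/(ρ_c − ρ_w) = 9.82 km × 0.498/1.735 = 2.82 km.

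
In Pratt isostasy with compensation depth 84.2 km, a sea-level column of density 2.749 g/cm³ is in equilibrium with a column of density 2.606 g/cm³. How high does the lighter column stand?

4.62 km

ρ_ref D = ρ (D + h) → h = D (ρ_ref − ρ)/ρ.
h = 84.2 km × (2.749 − 2.606)/2.606 = 4.62 km.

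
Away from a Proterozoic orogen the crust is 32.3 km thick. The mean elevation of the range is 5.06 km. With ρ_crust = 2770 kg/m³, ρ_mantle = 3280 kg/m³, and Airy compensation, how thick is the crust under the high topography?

Root depth r = h ρ_c / (ρ_m − ρ_c) = 5.06 km × 2770 / 510 = 27.48 km.
Total thickness = T + h + r = 32.3 km + 5.06 km + 27.48 km = 64.8 km.

64.8 km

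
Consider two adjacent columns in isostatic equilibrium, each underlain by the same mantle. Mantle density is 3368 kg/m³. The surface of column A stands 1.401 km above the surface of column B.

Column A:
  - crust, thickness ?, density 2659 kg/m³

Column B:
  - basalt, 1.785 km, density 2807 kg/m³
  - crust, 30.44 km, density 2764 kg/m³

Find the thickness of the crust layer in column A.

34 km

Take the compensation level at the base of the deeper column (depth z_c below the surface of column A) and equate Σ ρ_i t_i down to z_c; mantle fills any gap and the z_c terms cancel.
Column A: x×2659 + (z_c − 0 − x)×3368
Column B: 1.401×0 + 1.785×2807 + 30.44×2764 + (z_c − 1.401 − 32.225)×3368
The z_c×3368 term appears on both sides and cancels. Collect the known terms of each column as K = Σ(ρt)_known − 3368 × (depth of known layers): K_A = 0 − 3368×0 = 0; K_B = 89146.655 − 3368×(1.401 + 32.225) = −24105.713.
Balance: K_A − x×(3368 − 2659) = K_B, so x = (K_A − K_B)/(3368 − 2659) = 24105.7/709 = 34 km.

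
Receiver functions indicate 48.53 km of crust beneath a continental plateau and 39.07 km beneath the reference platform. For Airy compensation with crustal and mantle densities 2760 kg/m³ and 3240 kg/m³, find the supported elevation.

Excess crust Δ = 48.53 km − 39.07 km = 9.46 km, split between elevation h and root r with h + r = Δ.
Airy balance ρ_c h = (ρ_m − ρ_c) r gives r = h ρ_c/(ρ_m − ρ_c), so h (1 + ρ_c/(ρ_m − ρ_c)) = Δ, i.e. h = Δ (ρ_m − ρ_c)/ρ_m.
h = 9.46 km × 480/3240 = 1.4 km.

1.4 km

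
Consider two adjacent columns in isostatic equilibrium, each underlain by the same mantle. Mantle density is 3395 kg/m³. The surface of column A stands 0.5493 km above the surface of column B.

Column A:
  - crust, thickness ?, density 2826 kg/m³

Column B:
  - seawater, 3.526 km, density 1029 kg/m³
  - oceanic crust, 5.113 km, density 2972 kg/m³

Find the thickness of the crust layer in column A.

21.7 km

Take the compensation level at the base of the deeper column (depth z_c below the surface of column A) and equate Σ ρ_i t_i down to z_c; mantle fills any gap and the z_c terms cancel.
Column A: x×2826 + (z_c − 0 − x)×3395
Column B: 0.5493×0 + 3.526×1029 + 5.113×2972 + (z_c − 0.5493 − 8.639)×3395
The z_c×3395 term appears on both sides and cancels. Collect the known terms of each column as K = Σ(ρt)_known − 3395 × (depth of known layers): K_A = 0 − 3395×0 = 0; K_B = 18824.09 − 3395×(0.5493 + 8.639) = −12370.1885.
Balance: K_A − x×(3395 − 2826) = K_B, so x = (K_A − K_B)/(3395 − 2826) = 12370.2/569 = 21.7 km.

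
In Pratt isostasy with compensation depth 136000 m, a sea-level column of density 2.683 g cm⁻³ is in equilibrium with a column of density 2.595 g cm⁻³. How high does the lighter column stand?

ρ_ref D = ρ (D + h) → h = D (ρ_ref − ρ)/ρ.
h = 136000 m × (2.683 − 2.595)/2.595 = 4610 m.

4610 m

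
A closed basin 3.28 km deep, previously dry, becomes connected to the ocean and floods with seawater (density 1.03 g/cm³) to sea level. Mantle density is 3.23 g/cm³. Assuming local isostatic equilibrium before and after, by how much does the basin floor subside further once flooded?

After flooding the water column is d + s deep. Its weight must equal the weight of mantle displaced by the extra subsidence s: (d + s) ρ_w = s ρ_m.
s = d ρ_w / (ρ_m − ρ_w) = 3.28 km × 1.03/(3.23 − 1.03) = 1.54 km.

1.54 km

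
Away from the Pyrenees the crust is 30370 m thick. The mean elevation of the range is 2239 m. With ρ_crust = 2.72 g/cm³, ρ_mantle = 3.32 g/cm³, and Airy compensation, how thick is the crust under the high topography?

42800 m

Root depth r = h ρ_c / (ρ_m − ρ_c) = 2239 m × 2.72 / 0.6 = 10150 m.
Total thickness = T + h + r = 30370 m + 2239 m + 10150 m = 42800 m.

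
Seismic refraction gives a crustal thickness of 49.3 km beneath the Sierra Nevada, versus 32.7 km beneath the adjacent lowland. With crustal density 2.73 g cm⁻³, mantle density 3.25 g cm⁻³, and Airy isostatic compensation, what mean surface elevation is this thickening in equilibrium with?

Excess crust Δ = 49.3 km − 32.7 km = 16.6 km, split between elevation h and root r with h + r = Δ.
Airy balance ρ_c h = (ρ_m − ρ_c) r gives r = h ρ_c/(ρ_m − ρ_c), so h (1 + ρ_c/(ρ_m − ρ_c)) = Δ, i.e. h = Δ (ρ_m − ρ_c)/ρ_m.
h = 16.6 km × 0.52/3.25 = 2.66 km.

2.66 km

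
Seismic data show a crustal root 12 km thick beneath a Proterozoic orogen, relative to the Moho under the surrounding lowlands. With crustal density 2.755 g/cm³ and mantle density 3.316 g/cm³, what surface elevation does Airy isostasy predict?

Equating mass per unit area of the two columns: ρ_c h = (ρ_m − ρ_c) r.
h = r (ρ_m − ρ_c) / ρ_c = 12 km × (3.316 − 2.755) / 2.755 = 2.44 km.

2.44 km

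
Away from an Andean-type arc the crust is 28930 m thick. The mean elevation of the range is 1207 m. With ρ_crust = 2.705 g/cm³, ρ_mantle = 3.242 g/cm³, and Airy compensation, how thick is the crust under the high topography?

Root depth r = h ρ_c / (ρ_m − ρ_c) = 1207 m × 2.705 / 0.537 = 6080 m.
Total thickness = T + h + r = 28930 m + 1207 m + 6080 m = 36200 m.

36200 m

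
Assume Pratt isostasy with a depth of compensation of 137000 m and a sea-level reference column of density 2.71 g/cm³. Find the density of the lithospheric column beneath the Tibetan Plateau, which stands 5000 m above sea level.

Pratt balance: ρ_ref D = ρ (D + h).
ρ = ρ_ref D/(D + h) = 2.71 × 137000 m/(137000 m + 5000 m) = 2.61 g/cm³.

2.61 g/cm³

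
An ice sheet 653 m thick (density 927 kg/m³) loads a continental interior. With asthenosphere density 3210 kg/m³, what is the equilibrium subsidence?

189 m

In Airy isostatic equilibrium: the ice load ρ_ice t is balanced by mantle displaced below, ρ_m s.
s = t ρ_ice / ρ_m = 653 m × 927/3210 = 189 m.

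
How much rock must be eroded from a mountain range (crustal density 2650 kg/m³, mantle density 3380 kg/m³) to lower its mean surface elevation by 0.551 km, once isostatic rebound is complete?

2.55 km

Net drop Δ = e − u = e − e ρ_c/ρ_m = e (ρ_m − ρ_c)/ρ_m.
e = Δ ρ_m/(ρ_m − ρ_c) = 0.551 km × 3380/730 = 2.55 km.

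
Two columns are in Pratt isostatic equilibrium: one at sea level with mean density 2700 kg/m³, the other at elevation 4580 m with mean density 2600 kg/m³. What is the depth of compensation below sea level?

ρ_ref D = ρ (D + h) → D (ρ_ref − ρ) = ρ h.
D = ρ h/(ρ_ref − ρ) = 2600 × 4580 m/(2700 − 2600) = 119000 m.

119000 m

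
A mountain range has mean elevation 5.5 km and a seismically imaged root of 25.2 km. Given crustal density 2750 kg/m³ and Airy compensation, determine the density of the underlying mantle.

Airy balance: ρ_c h = (ρ_m − ρ_c) r → ρ_m = ρ_c (1 + h/r).
ρ_m = 2750 × (1 + 5.5 km/25.2 km) = 3350 kg/m³.

3350 kg/m³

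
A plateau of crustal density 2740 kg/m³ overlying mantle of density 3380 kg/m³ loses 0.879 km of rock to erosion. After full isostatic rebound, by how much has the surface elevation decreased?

0.166 km

Rebound u = e ρ_c/ρ_m = 0.879 km × 2740/3380 = 0.7126 km.
Net surface drop = e − u = 0.879 km − 0.7126 km = e (ρ_m − ρ_c)/ρ_m = 0.166 km.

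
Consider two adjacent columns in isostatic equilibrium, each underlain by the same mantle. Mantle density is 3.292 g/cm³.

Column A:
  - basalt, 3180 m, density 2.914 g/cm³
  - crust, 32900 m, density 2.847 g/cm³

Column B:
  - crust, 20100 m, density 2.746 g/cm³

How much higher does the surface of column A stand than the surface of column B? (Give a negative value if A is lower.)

For any compensation level in the mantle, the mantle terms cancel and isostasy reduces to e = (Σt_A − Σt_B) − (Σ(ρt)_A − Σ(ρt)_B) / ρ_m.
Σt_A = 36080 m; Σt_B = 20100 m; Σ(ρt)_A = 102932.82; Σ(ρt)_B = 55194.6 (in m·g/cm³).
e = (36080 − 20100) − (102932.82 − 55194.6) / 3.292 = 1480 m.

1480 m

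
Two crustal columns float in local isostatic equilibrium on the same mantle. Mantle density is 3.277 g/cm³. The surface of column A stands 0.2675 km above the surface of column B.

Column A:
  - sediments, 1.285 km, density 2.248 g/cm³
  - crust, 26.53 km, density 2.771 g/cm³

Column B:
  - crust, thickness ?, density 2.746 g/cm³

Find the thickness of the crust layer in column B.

Take the compensation level at the base of the deeper column (depth z_c below the surface of column A) and equate Σ ρ_i t_i down to z_c; mantle fills any gap and the z_c terms cancel.
Column A: 1.285×2.248 + 26.53×2.771 + (z_c − 27.815)×3.277
Column B: 0.2675×0 + x×2.746 + (z_c − 0.2675 − 0 − x)×3.277
The z_c×3.277 term appears on both sides and cancels. Collect the known terms of each column as K = Σ(ρt)_known − 3.277 × (depth of known layers): K_A = 76.40331 − 3.277×27.815 = −14.746445; K_B = 0 − 3.277×(0.2675 + 0) = −0.8765975.
Balance: K_A = K_B − x×(3.277 − 2.746), so x = (K_B − K_A)/(3.277 − 2.746) = 13.8698/0.531 = 26.1 km.

26.1 km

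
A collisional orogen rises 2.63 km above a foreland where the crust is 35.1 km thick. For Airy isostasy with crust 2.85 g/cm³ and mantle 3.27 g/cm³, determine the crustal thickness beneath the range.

55.6 km

Root depth r = h ρ_c / (ρ_m − ρ_c) = 2.63 km × 2.85 / 0.42 = 17.85 km.
Total thickness = T + h + r = 35.1 km + 2.63 km + 17.85 km = 55.6 km.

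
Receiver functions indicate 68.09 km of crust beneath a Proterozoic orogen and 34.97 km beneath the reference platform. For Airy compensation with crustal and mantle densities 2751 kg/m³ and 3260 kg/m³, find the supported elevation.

Excess crust Δ = 68.09 km − 34.97 km = 33.12 km, split between elevation h and root r with h + r = Δ.
Airy balance ρ_c h = (ρ_m − ρ_c) r gives r = h ρ_c/(ρ_m − ρ_c), so h (1 + ρ_c/(ρ_m − ρ_c)) = Δ, i.e. h = Δ (ρ_m − ρ_c)/ρ_m.
h = 33.12 km × 509/3260 = 5.17 km.

5.17 km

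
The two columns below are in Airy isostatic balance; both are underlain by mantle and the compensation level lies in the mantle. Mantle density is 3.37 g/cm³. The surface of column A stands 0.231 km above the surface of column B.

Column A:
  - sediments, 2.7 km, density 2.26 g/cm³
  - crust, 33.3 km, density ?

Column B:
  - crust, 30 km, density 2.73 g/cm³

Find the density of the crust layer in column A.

2.86 g/cm³

Take the compensation level at the base of the deeper column (depth z_c below the surface of column A) and equate Σ ρ_i t_i down to z_c; mantle fills any gap and the z_c terms cancel.
Column A: 2.7×2.26 + 33.3×ρ + (z_c − 36)×3.37
Column B: 0.231×0 + 30×2.73 + (z_c − 0.231 − 30)×3.37
The z_c×3.37 term appears on both sides and cancels. Collect the known terms of each column as K = Σ(ρt)_known − 3.37 × (depth of known layers): K_A = 6.102 − 3.37×36 = −115.218; K_B = 81.9 − 3.37×(0.231 + 30) = −19.97847.
Balance: K_A + 33.3×ρ = K_B, so ρ = (K_B − K_A)/33.3 = 95.2395/33.3 = 2.86 g/cm³.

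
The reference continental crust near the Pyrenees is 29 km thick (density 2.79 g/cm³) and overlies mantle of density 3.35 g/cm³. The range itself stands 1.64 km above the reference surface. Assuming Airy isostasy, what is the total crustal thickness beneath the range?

38.8 km

Root depth r = h ρ_c / (ρ_m − ρ_c) = 1.64 km × 2.79 / 0.56 = 8.171 km.
Total thickness = T + h + r = 29 km + 1.64 km + 8.171 km = 38.8 km.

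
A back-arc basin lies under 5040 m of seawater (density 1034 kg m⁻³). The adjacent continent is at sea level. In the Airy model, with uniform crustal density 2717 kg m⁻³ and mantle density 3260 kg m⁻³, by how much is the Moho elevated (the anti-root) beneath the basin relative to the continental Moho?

15600 m

For local isostatic compensation: replacing crust with seawater at the top is compensated by replacing crust with mantle at the base: d (ρ_c − ρ_w) = a (ρ_m − ρ_c).
a = d (ρ_c − ρ_w)/(ρ_m − ρ_c) = 5040 m × 1683/543 = 15600 m.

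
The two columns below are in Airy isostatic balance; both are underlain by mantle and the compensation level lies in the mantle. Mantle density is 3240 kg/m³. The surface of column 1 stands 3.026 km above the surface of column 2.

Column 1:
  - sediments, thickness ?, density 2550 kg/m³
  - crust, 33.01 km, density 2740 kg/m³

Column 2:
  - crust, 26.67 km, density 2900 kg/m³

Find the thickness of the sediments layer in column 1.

Take the compensation level at the base of the deeper column (depth z_c below the surface of column 1) and equate Σ ρ_i t_i down to z_c; mantle fills any gap and the z_c terms cancel.
Column 1: x×2550 + 33.01×2740 + (z_c − 33.01 − x)×3240
Column 2: 3.026×0 + 26.67×2900 + (z_c − 3.026 − 26.67)×3240
The z_c×3240 term appears on both sides and cancels. Collect the known terms of each column as K = Σ(ρt)_known − 3240 × (depth of known layers): K_1 = 90447.4 − 3240×33.01 = −16505; K_2 = 77343 − 3240×(3.026 + 26.67) = −18872.04.
Balance: K_1 − x×(3240 − 2550) = K_2, so x = (K_1 − K_2)/(3240 − 2550) = 2367.04/690 = 3.43 km.

3.43 km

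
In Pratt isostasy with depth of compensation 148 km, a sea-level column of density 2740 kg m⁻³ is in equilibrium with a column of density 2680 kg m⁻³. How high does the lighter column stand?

3.31 km

ρ_ref D = ρ (D + h) → h = D (ρ_ref − ρ)/ρ.
h = 148 km × (2740 − 2680)/2680 = 3.31 km.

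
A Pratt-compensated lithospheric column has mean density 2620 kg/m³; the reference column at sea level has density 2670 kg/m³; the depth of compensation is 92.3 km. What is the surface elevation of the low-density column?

1.76 km

ρ_ref D = ρ (D + h) → h = D (ρ_ref − ρ)/ρ.
h = 92.3 km × (2670 − 2620)/2620 = 1.76 km.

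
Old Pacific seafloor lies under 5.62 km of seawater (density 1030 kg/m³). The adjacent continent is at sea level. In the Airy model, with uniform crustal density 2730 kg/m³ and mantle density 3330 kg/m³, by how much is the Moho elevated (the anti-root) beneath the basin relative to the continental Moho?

15.9 km

In Airy isostatic equilibrium: replacing crust with seawater at the top is compensated by replacing crust with mantle at the base: d (ρ_c − ρ_w) = a (ρ_m − ρ_c).
a = d (ρ_c − ρ_w)/(ρ_m − ρ_c) = 5.62 km × 1700/600 = 15.9 km.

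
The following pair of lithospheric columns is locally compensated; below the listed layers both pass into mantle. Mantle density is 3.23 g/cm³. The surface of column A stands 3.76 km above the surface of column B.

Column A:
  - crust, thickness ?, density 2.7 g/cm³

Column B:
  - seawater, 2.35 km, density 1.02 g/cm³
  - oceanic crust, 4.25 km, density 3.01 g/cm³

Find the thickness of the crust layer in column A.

Take the compensation level at the base of the deeper column (depth z_c below the surface of column A) and equate Σ ρ_i t_i down to z_c; mantle fills any gap and the z_c terms cancel.
Column A: x×2.7 + (z_c − 0 − x)×3.23
Column B: 3.76×0 + 2.35×1.02 + 4.25×3.01 + (z_c − 3.76 − 6.6)×3.23
The z_c×3.23 term appears on both sides and cancels. Collect the known terms of each column as K = Σ(ρt)_known − 3.23 × (depth of known layers): K_A = 0 − 3.23×0 = 0; K_B = 15.1895 − 3.23×(3.76 + 6.6) = −18.2733.
Balance: K_A − x×(3.23 − 2.7) = K_B, so x = (K_A − K_B)/(3.23 − 2.7) = 18.2733/0.53 = 34.5 km.

34.5 km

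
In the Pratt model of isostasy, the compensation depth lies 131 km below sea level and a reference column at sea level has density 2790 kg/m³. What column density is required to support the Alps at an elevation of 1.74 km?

2750 kg/m³

Pratt balance: ρ_ref D = ρ (D + h).
ρ = ρ_ref D/(D + h) = 2790 × 131 km/(131 km + 1.74 km) = 2750 kg/m³.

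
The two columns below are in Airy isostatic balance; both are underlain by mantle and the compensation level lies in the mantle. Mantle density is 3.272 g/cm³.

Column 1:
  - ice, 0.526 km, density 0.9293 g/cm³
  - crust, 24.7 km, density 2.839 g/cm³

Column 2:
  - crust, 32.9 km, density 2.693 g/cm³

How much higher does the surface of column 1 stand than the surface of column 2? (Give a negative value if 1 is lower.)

−2.18 km

For any compensation level in the mantle, the mantle terms cancel and isostasy reduces to e = (Σt_1 − Σt_2) − (Σ(ρt)_1 − Σ(ρt)_2) / ρ_m.
Σt_1 = 25.226 km; Σt_2 = 32.9 km; Σ(ρt)_1 = 70.6121118; Σ(ρt)_2 = 88.5997 (in km·g/cm³).
e = (25.226 − 32.9) − (70.6121118 − 88.5997) / 3.272 = −2.18 km.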